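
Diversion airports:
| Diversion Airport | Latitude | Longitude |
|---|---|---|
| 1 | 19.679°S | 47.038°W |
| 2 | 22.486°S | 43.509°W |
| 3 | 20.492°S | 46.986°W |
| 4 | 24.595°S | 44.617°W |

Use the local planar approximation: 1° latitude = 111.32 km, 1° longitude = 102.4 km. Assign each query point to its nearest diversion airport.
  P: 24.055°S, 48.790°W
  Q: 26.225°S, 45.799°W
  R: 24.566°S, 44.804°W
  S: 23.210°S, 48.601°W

P→4; Q→4; R→4; S→3

P at 24.055°S, 48.790°W:
  1: 519.122 km
  2: 568.281 km
  3: 437.542 km
  4: 431.523 km
  → nearest: 4 (431.523 km)
Q at 26.225°S, 45.799°W:
  1: 739.663 km
  2: 477.736 km
  3: 649.669 km
  4: 218.116 km
  → nearest: 4 (218.116 km)
R at 24.566°S, 44.804°W:
  1: 590.161 km
  2: 266.830 km
  3: 505.571 km
  4: 19.419 km
  → nearest: 4 (19.419 km)
S at 23.210°S, 48.601°W:
  1: 424.407 km
  2: 527.613 km
  3: 344.814 km
  4: 436.123 km
  → nearest: 3 (344.814 km)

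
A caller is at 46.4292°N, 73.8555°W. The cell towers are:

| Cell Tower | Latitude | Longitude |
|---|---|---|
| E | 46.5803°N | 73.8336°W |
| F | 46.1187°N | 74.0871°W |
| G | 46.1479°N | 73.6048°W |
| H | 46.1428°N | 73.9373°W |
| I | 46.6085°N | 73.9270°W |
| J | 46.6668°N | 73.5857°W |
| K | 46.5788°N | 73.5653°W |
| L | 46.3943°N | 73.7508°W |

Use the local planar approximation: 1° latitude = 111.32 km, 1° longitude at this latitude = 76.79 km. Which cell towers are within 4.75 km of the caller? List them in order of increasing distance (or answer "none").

none

Distances from 46.4292°N, 73.8555°W:
E: √((0.1511·111.32)² + (0.0219·76.79)²) = √(282.927605 + 2.828118) = 16.9043 km
F: √((-0.3105·111.32)² + (-0.2316·76.79)²) = √(1194.729547 + 316.290717) = 38.8718 km
G: √((-0.2813·111.32)² + (0.2507·76.79)²) = √(980.586387 + 370.610742) = 36.7586 km
H: √((-0.2864·111.32)² + (-0.0818·76.79)²) = √(1016.464985 + 39.456262) = 32.4949 km
I: √((0.1793·111.32)² + (-0.0715·76.79)²) = √(398.388666 + 30.145426) = 20.7011 km
J: √((0.2376·111.32)² + (0.2698·76.79)²) = √(699.583033 + 429.233121) = 33.5979 km
K: √((0.1496·111.32)² + (0.2902·76.79)²) = √(277.338130 + 496.597068) = 27.8197 km
L: √((-0.0349·111.32)² + (0.1047·76.79)²) = √(15.093753 + 64.640201) = 8.9294 km
Threshold 4.75 km: none within range.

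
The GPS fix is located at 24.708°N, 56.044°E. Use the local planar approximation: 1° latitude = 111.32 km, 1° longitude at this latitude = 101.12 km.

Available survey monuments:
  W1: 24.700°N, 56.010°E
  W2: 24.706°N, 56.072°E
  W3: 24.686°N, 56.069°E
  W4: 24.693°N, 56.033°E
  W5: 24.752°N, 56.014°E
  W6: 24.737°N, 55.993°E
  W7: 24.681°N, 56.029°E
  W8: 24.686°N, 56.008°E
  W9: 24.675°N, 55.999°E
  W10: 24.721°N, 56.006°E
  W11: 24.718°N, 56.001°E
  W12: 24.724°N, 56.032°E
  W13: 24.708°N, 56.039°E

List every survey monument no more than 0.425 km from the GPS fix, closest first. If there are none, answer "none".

none

Distances from 24.708°N, 56.044°E:
W1: √((-0.008·111.32)² + (-0.034·101.12)²) = √(0.79310 + 11.82039) = 3.552 km
W2: √((-0.002·111.32)² + (0.028·101.12)²) = √(0.04957 + 8.01660) = 2.840 km
W3: √((-0.022·111.32)² + (0.025·101.12)²) = √(5.99780 + 6.39078) = 3.520 km
W4: √((-0.015·111.32)² + (-0.011·101.12)²) = √(2.78823 + 1.23726) = 2.006 km
W5: √((0.044·111.32)² + (-0.030·101.12)²) = √(23.99119 + 9.20273) = 5.761 km
W6: √((0.029·111.32)² + (-0.051·101.12)²) = √(10.42179 + 26.59589) = 6.084 km
W7: √((-0.027·111.32)² + (-0.015·101.12)²) = √(9.03387 + 2.30068) = 3.367 km
W8: √((-0.022·111.32)² + (-0.036·101.12)²) = √(5.99780 + 13.25193) = 4.387 km
W9: √((-0.033·111.32)² + (-0.045·101.12)²) = √(13.49504 + 20.70614) = 5.848 km
W10: √((0.013·111.32)² + (-0.038·101.12)²) = √(2.09427 + 14.76527) = 4.106 km
W11: √((0.010·111.32)² + (-0.043·101.12)²) = √(1.23921 + 18.90650) = 4.488 km
W12: √((0.016·111.32)² + (-0.012·101.12)²) = √(3.17239 + 1.47244) = 2.155 km
W13: √((0.000·111.32)² + (-0.005·101.12)²) = √(0.00000 + 0.25563) = 0.506 km
Threshold 0.425 km: none within range.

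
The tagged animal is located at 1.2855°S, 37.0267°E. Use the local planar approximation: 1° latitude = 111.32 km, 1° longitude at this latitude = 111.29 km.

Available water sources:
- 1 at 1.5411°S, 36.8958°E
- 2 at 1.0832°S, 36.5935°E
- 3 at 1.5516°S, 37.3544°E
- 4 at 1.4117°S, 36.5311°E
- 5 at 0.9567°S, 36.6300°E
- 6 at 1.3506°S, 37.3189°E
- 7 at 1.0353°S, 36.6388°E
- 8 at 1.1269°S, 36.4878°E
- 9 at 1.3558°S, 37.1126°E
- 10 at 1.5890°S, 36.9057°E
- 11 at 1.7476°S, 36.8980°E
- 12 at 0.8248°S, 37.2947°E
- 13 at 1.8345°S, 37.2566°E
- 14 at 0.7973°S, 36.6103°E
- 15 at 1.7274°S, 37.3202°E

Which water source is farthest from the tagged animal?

Distances from 1.2855°S, 37.0267°E:
1: √((-0.2556·111.32)² + (-0.1309·111.29)²) = √(809.595516 + 212.222574) = 31.9659 km
2: √((0.2023·111.32)² + (-0.4332·111.29)²) = √(507.152021 + 2324.283936) = 53.2112 km
3: √((-0.2661·111.32)² + (0.3277·111.29)²) = √(877.477814 + 1330.041425) = 46.9842 km
4: √((-0.1262·111.32)² + (-0.4956·111.29)²) = √(197.362712 + 3042.109766) = 56.9164 km
5: √((0.3288·111.32)² + (-0.3967·111.29)²) = √(1339.707575 + 1949.111508) = 57.3482 km
6: √((-0.0651·111.32)² + (0.2922·111.29)²) = √(52.518023 + 1057.481329) = 33.3167 km
7: √((0.2502·111.32)² + (-0.3879·111.29)²) = √(775.748610 + 1863.596319) = 51.3746 km
8: √((0.1586·111.32)² + (-0.5389·111.29)²) = √(311.711454 + 3596.902387) = 62.5189 km
9: √((-0.0703·111.32)² + (0.0859·111.29)²) = √(61.243083 + 91.389986) = 12.3545 km
10: √((-0.3035·111.32)² + (-0.1210·111.29)²) = √(1141.468119 + 181.335580) = 36.3704 km
11: √((-0.4621·111.32)² + (-0.1287·111.29)²) = √(2646.173600 + 205.148988) = 53.3978 km
12: √((0.4607·111.32)² + (0.2680·111.29)²) = √(2630.163944 + 889.573574) = 59.3274 km
13: √((-0.5490·111.32)² + (0.2299·111.29)²) = √(3735.004112 + 654.621443) = 66.2542 km
14: √((0.4882·111.32)² + (-0.4164·111.29)²) = √(2953.533802 + 2147.502739) = 71.4215 km
15: √((-0.4419·111.32)² + (0.2935·111.29)²) = √(2419.883166 + 1066.911745) = 59.0491 km
Maximum: 14 at 71.4215 km.

14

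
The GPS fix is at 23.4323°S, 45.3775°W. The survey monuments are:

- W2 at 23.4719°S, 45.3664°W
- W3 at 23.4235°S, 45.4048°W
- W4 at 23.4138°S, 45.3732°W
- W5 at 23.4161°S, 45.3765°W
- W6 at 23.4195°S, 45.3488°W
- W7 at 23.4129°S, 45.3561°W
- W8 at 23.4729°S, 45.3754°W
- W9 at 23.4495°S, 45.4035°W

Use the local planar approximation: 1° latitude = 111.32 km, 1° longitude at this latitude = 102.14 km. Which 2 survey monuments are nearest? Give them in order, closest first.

W5, W4

Distances from 23.4323°S, 45.3775°W:
W2: √((-0.0396·111.32)² + (0.0111·102.14)²) = √(19.432862 + 1.285398) = 4.5517 km
W3: √((0.0088·111.32)² + (-0.0273·102.14)²) = √(0.959648 + 7.775297) = 2.9555 km
W4: √((0.0185·111.32)² + (0.0043·102.14)²) = √(4.241211 + 0.192898) = 2.1057 km
W5: √((0.0162·111.32)² + (0.0010·102.14)²) = √(3.252194 + 0.010433) = 1.8063 km
W6: √((0.0128·111.32)² + (0.0287·102.14)²) = √(2.030329 + 8.593211) = 3.2594 km
W7: √((0.0194·111.32)² + (0.0214·102.14)²) = √(4.663907 + 4.777704) = 3.0727 km
W8: √((-0.0406·111.32)² + (0.0021·102.14)²) = √(20.426712 + 0.046008) = 4.5247 km
W9: √((-0.0172·111.32)² + (-0.0260·102.14)²) = √(3.666091 + 7.052424) = 3.2739 km
Sorted: W5 (1.8063 km) < W4 (2.1057 km) < W3 (2.9555 km) < W7 (3.0727 km) < …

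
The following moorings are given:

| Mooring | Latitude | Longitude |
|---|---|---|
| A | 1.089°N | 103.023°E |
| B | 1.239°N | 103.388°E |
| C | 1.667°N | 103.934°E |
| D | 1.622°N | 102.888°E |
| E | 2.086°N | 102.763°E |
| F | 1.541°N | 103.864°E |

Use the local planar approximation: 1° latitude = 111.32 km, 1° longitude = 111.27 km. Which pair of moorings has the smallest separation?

C and F

Pairwise distances:
A–B: 43.912 km
A–C: 120.064 km
A–D: 61.206 km
A–E: 114.695 km
A–F: 106.248 km
B–C: 77.208 km
B–D: 70.093 km
B–E: 117.160 km
B–F: 62.733 km
C–D: 116.496 km
C–E: 138.394 km
C–F: 16.044 km
D–E: 53.492 km
D–F: 108.973 km
E–F: 136.708 km
Closest pair: C–F at 16.044 km.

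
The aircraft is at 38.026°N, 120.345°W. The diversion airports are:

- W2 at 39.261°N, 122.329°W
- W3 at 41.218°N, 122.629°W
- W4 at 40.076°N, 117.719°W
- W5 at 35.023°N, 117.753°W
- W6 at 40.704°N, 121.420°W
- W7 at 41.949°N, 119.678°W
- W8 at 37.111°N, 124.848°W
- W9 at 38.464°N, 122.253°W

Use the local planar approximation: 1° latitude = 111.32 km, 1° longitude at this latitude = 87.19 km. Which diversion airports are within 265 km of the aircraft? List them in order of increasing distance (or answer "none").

Distances from 38.026°N, 120.345°W:
W2: 220.963 km
W3: 407.332 km
W4: 323.266 km
W5: 403.518 km
W6: 312.502 km
W7: 440.564 km
W8: 405.614 km
W9: 173.357 km
Threshold 265 km: W9 (173.357 km), W2 (220.963 km) are within range.

W9, W2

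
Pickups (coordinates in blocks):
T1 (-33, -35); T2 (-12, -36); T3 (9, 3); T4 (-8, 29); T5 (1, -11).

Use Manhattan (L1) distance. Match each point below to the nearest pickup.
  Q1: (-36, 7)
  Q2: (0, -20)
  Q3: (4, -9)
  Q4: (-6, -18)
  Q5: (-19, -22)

Q1→T1; Q2→T5; Q3→T5; Q4→T5; Q5→T2

Q1 at (-36, 7):
  T1: 45 blocks
  T2: 67 blocks
  T3: 49 blocks
  T4: 50 blocks
  T5: 55 blocks
  → nearest: T1 (45 blocks)
Q2 at (0, -20):
  T1: 48 blocks
  T2: 28 blocks
  T3: 32 blocks
  T4: 57 blocks
  T5: 10 blocks
  → nearest: T5 (10 blocks)
Q3 at (4, -9):
  T1: 63 blocks
  T2: 43 blocks
  T3: 17 blocks
  T4: 50 blocks
  T5: 5 blocks
  → nearest: T5 (5 blocks)
Q4 at (-6, -18):
  T1: 44 blocks
  T2: 24 blocks
  T3: 36 blocks
  T4: 49 blocks
  T5: 14 blocks
  → nearest: T5 (14 blocks)
Q5 at (-19, -22):
  T1: 27 blocks
  T2: 21 blocks
  T3: 53 blocks
  T4: 62 blocks
  T5: 31 blocks
  → nearest: T2 (21 blocks)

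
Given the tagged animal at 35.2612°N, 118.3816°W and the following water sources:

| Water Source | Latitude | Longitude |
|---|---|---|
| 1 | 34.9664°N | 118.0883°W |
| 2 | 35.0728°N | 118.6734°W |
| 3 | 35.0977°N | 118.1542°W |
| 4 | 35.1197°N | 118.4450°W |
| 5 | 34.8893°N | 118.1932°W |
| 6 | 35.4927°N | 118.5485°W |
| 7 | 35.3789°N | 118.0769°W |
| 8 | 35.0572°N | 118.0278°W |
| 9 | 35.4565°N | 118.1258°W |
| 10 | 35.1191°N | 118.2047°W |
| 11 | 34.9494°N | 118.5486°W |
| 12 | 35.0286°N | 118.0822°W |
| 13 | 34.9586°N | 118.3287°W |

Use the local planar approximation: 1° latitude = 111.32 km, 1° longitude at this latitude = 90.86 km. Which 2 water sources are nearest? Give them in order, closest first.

Distances from 35.2612°N, 118.3816°W:
1: √((-0.2948·111.32)² + (0.2933·90.86)²) = √(1076.964415 + 710.181886) = 42.2747 km
2: √((-0.1884·111.32)² + (-0.2918·90.86)²) = √(439.853642 + 702.936412) = 33.8052 km
3: √((-0.1635·111.32)² + (0.2274·90.86)²) = √(331.269849 + 426.900227) = 27.5349 km
4: √((-0.1415·111.32)² + (-0.0634·90.86)²) = √(248.118573 + 33.183637) = 16.7721 km
5: √((-0.3719·111.32)² + (0.1884·90.86)²) = √(1713.952382 + 293.026746) = 44.7993 km
6: √((0.2315·111.32)² + (-0.1669·90.86)²) = √(664.122794 + 229.963091) = 29.9013 km
7: √((0.1177·111.32)² + (0.3047·90.86)²) = √(171.671942 + 766.461551) = 30.6290 km
8: √((-0.2040·111.32)² + (0.3538·90.86)²) = √(515.711398 + 1033.382546) = 39.3585 km
9: √((0.1953·111.32)² + (0.2558·90.86)²) = √(472.662211 + 540.190006) = 31.8253 km
10: √((-0.1421·111.32)² + (0.1769·90.86)²) = √(250.227220 + 258.345637) = 22.5516 km
11: √((-0.3118·111.32)² + (-0.1670·90.86)²) = √(1204.754666 + 230.238744) = 37.8813 km
12: √((-0.2326·111.32)² + (0.2994·90.86)²) = √(670.449106 + 740.029542) = 37.5563 km
13: √((-0.3026·111.32)² + (0.0529·90.86)²) = √(1134.708329 + 23.102385) = 34.0266 km
Sorted: 4 (16.7721 km) < 10 (22.5516 km) < 3 (27.5349 km) < 6 (29.9013 km) < …

4, 10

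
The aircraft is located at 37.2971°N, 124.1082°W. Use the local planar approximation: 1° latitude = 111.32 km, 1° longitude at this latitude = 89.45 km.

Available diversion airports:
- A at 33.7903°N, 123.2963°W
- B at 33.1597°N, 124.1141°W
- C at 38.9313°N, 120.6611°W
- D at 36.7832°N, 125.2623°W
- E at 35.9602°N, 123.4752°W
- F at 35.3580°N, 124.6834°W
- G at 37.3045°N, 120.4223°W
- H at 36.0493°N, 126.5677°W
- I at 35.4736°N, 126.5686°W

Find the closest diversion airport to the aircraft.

Distances from 37.2971°N, 124.1082°W:
A: √((-3.5068·111.32)² + (0.8119·89.45)²) = √(152394.183391 + 5274.311464) = 397.0749 km
B: √((-4.1374·111.32)² + (-0.0059·89.45)²) = √(212129.669608 + 0.278525) = 460.5757 km
C: √((1.6342·111.32)² + (3.4471·89.45)²) = √(33094.574954 + 95075.464234) = 358.0084 km
D: √((-0.5139·111.32)² + (-1.1541·89.45)²) = √(3272.680665 + 10657.309341) = 118.0254 km
E: √((-1.3369·111.32)² + (0.6330·89.45)²) = √(22148.496063 + 3206.033897) = 159.2311 km
F: √((-1.9391·111.32)² + (-0.5752·89.45)²) = √(46595.803813 + 2647.271259) = 221.9078 km
G: √((0.0074·111.32)² + (3.6859·89.45)²) = √(0.678594 + 108704.566061) = 329.7048 km
H: √((-1.2478·111.32)² + (-2.4595·89.45)²) = √(19294.625695 + 48401.001005) = 260.1838 km
I: √((-1.8235·111.32)² + (-2.4604·89.45)²) = √(41205.760184 + 48436.430053) = 299.4031 km
Minimum: D at 118.0254 km.

D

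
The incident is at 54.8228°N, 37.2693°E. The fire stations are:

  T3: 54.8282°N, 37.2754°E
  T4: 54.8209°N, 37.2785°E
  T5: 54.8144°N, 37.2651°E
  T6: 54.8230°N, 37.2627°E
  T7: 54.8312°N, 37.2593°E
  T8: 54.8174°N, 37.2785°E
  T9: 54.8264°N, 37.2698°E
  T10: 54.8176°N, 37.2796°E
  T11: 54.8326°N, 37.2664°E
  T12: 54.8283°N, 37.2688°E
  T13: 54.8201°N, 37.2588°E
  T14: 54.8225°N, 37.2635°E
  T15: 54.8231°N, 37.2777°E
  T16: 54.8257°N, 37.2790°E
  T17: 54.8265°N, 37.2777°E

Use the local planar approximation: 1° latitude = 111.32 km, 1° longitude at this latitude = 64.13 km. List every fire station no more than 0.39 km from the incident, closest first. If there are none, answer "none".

T14

Distances from 54.8228°N, 37.2693°E:
T3: 0.7172 km
T4: 0.6268 km
T5: 0.9731 km
T6: 0.4238 km
T7: 1.1339 km
T8: 0.8423 km
T9: 0.4020 km
T10: 0.8783 km
T11: 1.1067 km
T12: 0.6131 km
T13: 0.7374 km
T14: 0.3735 km
T15: 0.5397 km
T16: 0.7008 km
T17: 0.6781 km
Threshold 0.39 km: T14 (0.3735 km) is within range.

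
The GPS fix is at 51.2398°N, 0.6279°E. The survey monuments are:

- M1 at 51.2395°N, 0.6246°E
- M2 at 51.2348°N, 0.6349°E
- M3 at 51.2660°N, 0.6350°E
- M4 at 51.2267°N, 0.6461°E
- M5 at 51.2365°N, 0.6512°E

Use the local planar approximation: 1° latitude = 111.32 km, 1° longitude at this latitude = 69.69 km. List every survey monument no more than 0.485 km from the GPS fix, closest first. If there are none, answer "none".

Distances from 51.2398°N, 0.6279°E:
M1: 0.2324 km
M2: 0.7401 km
M3: 2.9583 km
M4: 1.9327 km
M5: 1.6648 km
Threshold 0.485 km: M1 (0.2324 km) is within range.

M1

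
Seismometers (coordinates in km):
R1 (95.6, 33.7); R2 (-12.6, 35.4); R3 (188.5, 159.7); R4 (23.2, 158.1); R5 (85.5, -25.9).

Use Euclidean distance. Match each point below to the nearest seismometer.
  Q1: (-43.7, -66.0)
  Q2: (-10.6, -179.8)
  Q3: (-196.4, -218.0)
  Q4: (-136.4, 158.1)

Q1→R2; Q2→R5; Q3→R2; Q4→R4

Q1 at (-43.7, -66.0):
  R1: √((139.3)² + (99.7)²) = √(19404.490 + 9940.090) = 171.3 km
  R2: √((31.1)² + (101.4)²) = √(967.210 + 10281.960) = 106.1 km
  R3: √((232.2)² + (225.7)²) = √(53916.840 + 50940.490) = 323.8 km
  R4: √((66.9)² + (224.1)²) = √(4475.610 + 50220.810) = 233.9 km
  R5: √((129.2)² + (40.1)²) = √(16692.640 + 1608.010) = 135.3 km
  → nearest: R2 (106.1 km)
Q2 at (-10.6, -179.8):
  R1: √((106.2)² + (213.5)²) = √(11278.440 + 45582.250) = 238.5 km
  R2: √((-2.0)² + (215.2)²) = √(4.000 + 46311.040) = 215.2 km
  R3: √((199.1)² + (339.5)²) = √(39640.810 + 115260.250) = 393.6 km
  R4: √((33.8)² + (337.9)²) = √(1142.440 + 114176.410) = 339.6 km
  R5: √((96.1)² + (153.9)²) = √(9235.210 + 23685.210) = 181.4 km
  → nearest: R5 (181.4 km)
Q3 at (-196.4, -218.0):
  R1: √((292.0)² + (251.7)²) = √(85264.000 + 63352.890) = 385.5 km
  R2: √((183.8)² + (253.4)²) = √(33782.440 + 64211.560) = 313.0 km
  R3: √((384.9)² + (377.7)²) = √(148148.010 + 142657.290) = 539.3 km
  R4: √((219.6)² + (376.1)²) = √(48224.160 + 141451.210) = 435.5 km
  R5: √((281.9)² + (192.1)²) = √(79467.610 + 36902.410) = 341.1 km
  → nearest: R2 (313.0 km)
Q4 at (-136.4, 158.1):
  R1: √((232.0)² + (-124.4)²) = √(53824.000 + 15475.360) = 263.2 km
  R2: √((123.8)² + (-122.7)²) = √(15326.440 + 15055.290) = 174.3 km
  R3: √((324.9)² + (1.6)²) = √(105560.010 + 2.560) = 324.9 km
  R4: √((159.6)² + (0.0)²) = √(25472.160 + 0.000) = 159.6 km
  R5: √((221.9)² + (-184.0)²) = √(49239.610 + 33856.000) = 288.3 km
  → nearest: R4 (159.6 km)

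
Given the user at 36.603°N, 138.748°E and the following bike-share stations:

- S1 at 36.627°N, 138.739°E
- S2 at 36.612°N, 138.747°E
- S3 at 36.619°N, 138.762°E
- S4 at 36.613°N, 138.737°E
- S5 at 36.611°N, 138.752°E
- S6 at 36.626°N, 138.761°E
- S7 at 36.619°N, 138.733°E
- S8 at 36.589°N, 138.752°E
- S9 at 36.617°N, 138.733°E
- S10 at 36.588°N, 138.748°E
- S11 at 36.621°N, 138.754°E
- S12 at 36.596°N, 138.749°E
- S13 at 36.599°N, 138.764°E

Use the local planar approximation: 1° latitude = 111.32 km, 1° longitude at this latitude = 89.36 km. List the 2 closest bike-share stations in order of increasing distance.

S12, S5

Distances from 36.603°N, 138.748°E:
S1: 2.790 km
S2: 1.006 km
S3: 2.177 km
S4: 1.485 km
S5: 0.960 km
S6: 2.812 km
S7: 2.229 km
S8: 1.599 km
S9: 2.056 km
S10: 1.670 km
S11: 2.074 km
S12: 0.784 km
S13: 1.497 km
Sorted: S12 (0.784 km) < S5 (0.960 km) < S2 (1.006 km) < S4 (1.485 km) < …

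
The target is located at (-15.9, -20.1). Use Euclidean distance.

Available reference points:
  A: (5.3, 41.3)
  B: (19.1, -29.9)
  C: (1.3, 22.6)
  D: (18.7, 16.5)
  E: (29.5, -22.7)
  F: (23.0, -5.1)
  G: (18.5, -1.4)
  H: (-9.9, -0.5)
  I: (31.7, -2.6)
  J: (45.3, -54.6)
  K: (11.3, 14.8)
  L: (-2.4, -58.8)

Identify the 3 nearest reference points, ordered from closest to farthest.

H, B, G

Distances from (-15.9, -20.1):
A: √((21.2)² + (61.4)²) = √(449.440 + 3769.960) = 65.0
B: √((35.0)² + (-9.8)²) = √(1225.000 + 96.040) = 36.3
C: √((17.2)² + (42.7)²) = √(295.840 + 1823.290) = 46.0
D: √((34.6)² + (36.6)²) = √(1197.160 + 1339.560) = 50.4
E: √((45.4)² + (-2.6)²) = √(2061.160 + 6.760) = 45.5
F: √((38.9)² + (15.0)²) = √(1513.210 + 225.000) = 41.7
G: √((34.4)² + (18.7)²) = √(1183.360 + 349.690) = 39.2
H: √((6.0)² + (19.6)²) = √(36.000 + 384.160) = 20.5
I: √((47.6)² + (17.5)²) = √(2265.760 + 306.250) = 50.7
J: √((61.2)² + (-34.5)²) = √(3745.440 + 1190.250) = 70.3
K: √((27.2)² + (34.9)²) = √(739.840 + 1218.010) = 44.2
L: √((13.5)² + (-38.7)²) = √(182.250 + 1497.690) = 41.0
Sorted: H (20.5) < B (36.3) < G (39.2) < L (41.0) < F (41.7) < …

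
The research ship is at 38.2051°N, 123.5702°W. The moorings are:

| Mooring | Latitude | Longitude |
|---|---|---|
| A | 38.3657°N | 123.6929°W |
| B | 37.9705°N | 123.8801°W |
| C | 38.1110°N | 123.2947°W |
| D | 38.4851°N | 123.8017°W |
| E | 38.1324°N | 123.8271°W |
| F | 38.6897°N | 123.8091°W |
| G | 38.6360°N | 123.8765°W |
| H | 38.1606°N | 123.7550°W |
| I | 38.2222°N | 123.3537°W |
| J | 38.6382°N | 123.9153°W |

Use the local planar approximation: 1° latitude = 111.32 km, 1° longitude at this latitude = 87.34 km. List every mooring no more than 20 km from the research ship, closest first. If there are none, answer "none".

Distances from 38.2051°N, 123.5702°W:
A: √((0.1606·111.32)² + (-0.1227·87.34)²) = √(319.622598 + 114.845901) = 20.8439 km
B: √((-0.2346·111.32)² + (-0.3099·87.34)²) = √(682.028324 + 732.604408) = 37.6116 km
C: √((-0.0941·111.32)² + (0.2755·87.34)²) = √(109.730066 + 578.988025) = 26.2434 km
D: √((0.2800·111.32)² + (-0.2315·87.34)²) = √(971.543964 + 408.816453) = 37.1532 km
E: √((-0.0727·111.32)² + (-0.2569·87.34)²) = √(65.496066 + 503.447958) = 23.8525 km
F: √((0.4846·111.32)² + (-0.2389·87.34)²) = √(2910.135528 + 435.370175) = 57.8403 km
G: √((0.4309·111.32)² + (-0.3063·87.34)²) = √(2300.908686 + 715.682452) = 54.9235 km
H: √((-0.0445·111.32)² + (-0.1848·87.34)²) = √(24.539540 + 260.513545) = 16.8835 km
I: √((0.0171·111.32)² + (0.2165·87.34)²) = √(3.623586 + 357.554441) = 19.0047 km
J: √((0.4331·111.32)² + (-0.3451·87.34)²) = √(2324.463670 + 908.481931) = 56.8590 km
Threshold 20 km: H (16.8835 km), I (19.0047 km) are within range.

H, I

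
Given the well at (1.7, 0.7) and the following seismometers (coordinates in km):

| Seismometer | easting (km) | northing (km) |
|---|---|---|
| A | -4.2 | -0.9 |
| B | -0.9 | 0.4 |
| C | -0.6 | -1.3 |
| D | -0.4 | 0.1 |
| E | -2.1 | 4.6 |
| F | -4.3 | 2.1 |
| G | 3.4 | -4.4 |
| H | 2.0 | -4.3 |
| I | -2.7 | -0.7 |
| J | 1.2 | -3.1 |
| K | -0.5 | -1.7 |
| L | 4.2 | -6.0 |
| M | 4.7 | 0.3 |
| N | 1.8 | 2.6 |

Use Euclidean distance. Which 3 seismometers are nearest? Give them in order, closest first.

N, D, B

Distances from (1.7, 0.7):
A: √((-5.9)² + (-1.6)²) = √(34.8100 + 2.5600) = 6.11 km
B: √((-2.6)² + (-0.3)²) = √(6.7600 + 0.0900) = 2.62 km
C: √((-2.3)² + (-2.0)²) = √(5.2900 + 4.0000) = 3.05 km
D: √((-2.1)² + (-0.6)²) = √(4.4100 + 0.3600) = 2.18 km
E: √((-3.8)² + (3.9)²) = √(14.4400 + 15.2100) = 5.45 km
F: √((-6.0)² + (1.4)²) = √(36.0000 + 1.9600) = 6.16 km
G: √((1.7)² + (-5.1)²) = √(2.8900 + 26.0100) = 5.38 km
H: √((0.3)² + (-5.0)²) = √(0.0900 + 25.0000) = 5.01 km
I: √((-4.4)² + (-1.4)²) = √(19.3600 + 1.9600) = 4.62 km
J: √((-0.5)² + (-3.8)²) = √(0.2500 + 14.4400) = 3.83 km
K: √((-2.2)² + (-2.4)²) = √(4.8400 + 5.7600) = 3.26 km
L: √((2.5)² + (-6.7)²) = √(6.2500 + 44.8900) = 7.15 km
M: √((3.0)² + (-0.4)²) = √(9.0000 + 0.1600) = 3.03 km
N: √((0.1)² + (1.9)²) = √(0.0100 + 3.6100) = 1.90 km
Sorted: N (1.90 km) < D (2.18 km) < B (2.62 km) < M (3.03 km) < C (3.05 km) < …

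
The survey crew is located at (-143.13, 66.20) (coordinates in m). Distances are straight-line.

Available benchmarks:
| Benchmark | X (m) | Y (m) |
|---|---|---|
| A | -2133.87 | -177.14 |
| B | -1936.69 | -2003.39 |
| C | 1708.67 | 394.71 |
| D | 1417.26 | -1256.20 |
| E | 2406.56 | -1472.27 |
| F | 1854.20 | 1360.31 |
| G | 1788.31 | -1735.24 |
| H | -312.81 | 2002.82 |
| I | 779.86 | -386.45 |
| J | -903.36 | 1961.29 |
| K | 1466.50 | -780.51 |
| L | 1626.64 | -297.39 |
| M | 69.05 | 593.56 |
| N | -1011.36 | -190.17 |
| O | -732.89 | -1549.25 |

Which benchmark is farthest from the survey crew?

E

Distances from (-143.13, 66.20):
A: √((-1990.74)² + (-243.34)²) = √(3963045.7476 + 59214.3556) = 2005.56 m
B: √((-1793.56)² + (-2069.59)²) = √(3216857.4736 + 4283202.7681) = 2738.62 m
C: √((1851.80)² + (328.51)²) = √(3429163.2400 + 107918.8201) = 1880.71 m
D: √((1560.39)² + (-1322.40)²) = √(2434816.9521 + 1748741.7600) = 2045.37 m
E: √((2549.69)² + (-1538.47)²) = √(6500919.0961 + 2366889.9409) = 2977.89 m
F: √((1997.33)² + (1294.11)²) = √(3989327.1289 + 1674720.6921) = 2379.93 m
G: √((1931.44)² + (-1801.44)²) = √(3730460.4736 + 3245186.0736) = 2641.14 m
H: √((-169.68)² + (1936.62)²) = √(28791.3024 + 3750497.0244) = 1944.04 m
I: √((922.99)² + (-452.65)²) = √(851910.5401 + 204892.0225) = 1028.01 m
J: √((-760.23)² + (1895.09)²) = √(577949.6529 + 3591366.1081) = 2041.89 m
K: √((1609.63)² + (-846.71)²) = √(2590908.7369 + 716917.8241) = 1818.74 m
L: √((1769.77)² + (-363.59)²) = √(3132085.8529 + 132197.6881) = 1806.73 m
M: √((212.18)² + (527.36)²) = √(45020.3524 + 278108.5696) = 568.44 m
N: √((-868.23)² + (-256.37)²) = √(753823.3329 + 65725.5769) = 905.29 m
O: √((-589.76)² + (-1615.45)²) = √(347816.8576 + 2609678.7025) = 1719.74 m
Maximum: E at 2977.89 m.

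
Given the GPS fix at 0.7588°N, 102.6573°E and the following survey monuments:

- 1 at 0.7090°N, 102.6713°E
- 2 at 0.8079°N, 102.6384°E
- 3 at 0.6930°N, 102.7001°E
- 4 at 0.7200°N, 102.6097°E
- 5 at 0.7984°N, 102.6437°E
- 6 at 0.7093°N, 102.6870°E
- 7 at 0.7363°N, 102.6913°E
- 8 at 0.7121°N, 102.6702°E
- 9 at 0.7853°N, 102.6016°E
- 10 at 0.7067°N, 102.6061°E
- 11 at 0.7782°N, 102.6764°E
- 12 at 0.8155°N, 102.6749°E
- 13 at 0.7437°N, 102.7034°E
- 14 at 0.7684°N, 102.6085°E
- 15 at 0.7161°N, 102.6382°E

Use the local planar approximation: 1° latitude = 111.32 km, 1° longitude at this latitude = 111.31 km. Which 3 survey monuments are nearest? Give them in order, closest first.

11, 7, 5

Distances from 0.7588°N, 102.6573°E:
1: 5.7586 km
2: 5.8567 km
3: 8.7378 km
4: 6.8358 km
5: 4.6610 km
6: 6.4260 km
7: 4.5383 km
8: 5.3933 km
9: 6.8660 km
10: 8.1312 km
11: 3.0305 km
12: 6.6089 km
13: 5.3997 km
14: 5.5361 km
15: 5.2072 km
Sorted: 11 (3.0305 km) < 7 (4.5383 km) < 5 (4.6610 km) < 15 (5.2072 km) < 8 (5.3933 km) < …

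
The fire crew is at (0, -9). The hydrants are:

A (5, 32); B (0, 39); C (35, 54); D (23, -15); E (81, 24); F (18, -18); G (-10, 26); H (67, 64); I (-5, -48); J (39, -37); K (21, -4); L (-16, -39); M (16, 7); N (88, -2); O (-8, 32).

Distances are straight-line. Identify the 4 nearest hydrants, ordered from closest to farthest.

F, K, M, D

Distances from (0, -9):
A: √((5)² + (41)²) = √(25.0000 + 1681.0000) = 41.30
B: √((0)² + (48)²) = √(0.0000 + 2304.0000) = 48.00
C: √((35)² + (63)²) = √(1225.0000 + 3969.0000) = 72.07
D: √((23)² + (-6)²) = √(529.0000 + 36.0000) = 23.77
E: √((81)² + (33)²) = √(6561.0000 + 1089.0000) = 87.46
F: √((18)² + (-9)²) = √(324.0000 + 81.0000) = 20.12
G: √((-10)² + (35)²) = √(100.0000 + 1225.0000) = 36.40
H: √((67)² + (73)²) = √(4489.0000 + 5329.0000) = 99.09
I: √((-5)² + (-39)²) = √(25.0000 + 1521.0000) = 39.32
J: √((39)² + (-28)²) = √(1521.0000 + 784.0000) = 48.01
K: √((21)² + (5)²) = √(441.0000 + 25.0000) = 21.59
L: √((-16)² + (-30)²) = √(256.0000 + 900.0000) = 34.00
M: √((16)² + (16)²) = √(256.0000 + 256.0000) = 22.63
N: √((88)² + (7)²) = √(7744.0000 + 49.0000) = 88.28
O: √((-8)² + (41)²) = √(64.0000 + 1681.0000) = 41.77
Sorted: F (20.12) < K (21.59) < M (22.63) < D (23.77) < L (34.00) < G (36.40) < …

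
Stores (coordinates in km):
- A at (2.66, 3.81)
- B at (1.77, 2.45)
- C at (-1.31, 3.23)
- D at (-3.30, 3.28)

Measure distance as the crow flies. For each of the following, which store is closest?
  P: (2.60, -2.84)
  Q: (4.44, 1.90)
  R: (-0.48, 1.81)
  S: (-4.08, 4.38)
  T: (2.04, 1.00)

P at (2.60, -2.84):
  A: 6.65 km
  B: 5.35 km
  C: 7.22 km
  D: 8.50 km
  → nearest: B (5.35 km)
Q at (4.44, 1.90):
  A: 2.61 km
  B: 2.73 km
  C: 5.90 km
  D: 7.86 km
  → nearest: A (2.61 km)
R at (-0.48, 1.81):
  A: 3.72 km
  B: 2.34 km
  C: 1.64 km
  D: 3.18 km
  → nearest: C (1.64 km)
S at (-4.08, 4.38):
  A: 6.76 km
  B: 6.16 km
  C: 3.00 km
  D: 1.35 km
  → nearest: D (1.35 km)
T at (2.04, 1.00):
  A: 2.88 km
  B: 1.47 km
  C: 4.02 km
  D: 5.81 km
  → nearest: B (1.47 km)

P→B; Q→A; R→C; S→D; T→B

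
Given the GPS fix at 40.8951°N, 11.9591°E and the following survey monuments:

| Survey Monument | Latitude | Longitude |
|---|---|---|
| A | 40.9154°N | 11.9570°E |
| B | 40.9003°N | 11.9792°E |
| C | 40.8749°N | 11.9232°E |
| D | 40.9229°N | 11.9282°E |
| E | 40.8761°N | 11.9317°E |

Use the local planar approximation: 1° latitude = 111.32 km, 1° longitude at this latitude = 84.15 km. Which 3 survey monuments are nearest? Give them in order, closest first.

B, A, E

Distances from 40.8951°N, 11.9591°E:
A: 2.2667 km
B: 1.7877 km
C: 3.7660 km
D: 4.0421 km
E: 3.1289 km
Sorted: B (1.7877 km) < A (2.2667 km) < E (3.1289 km) < C (3.7660 km) < D (4.0421 km)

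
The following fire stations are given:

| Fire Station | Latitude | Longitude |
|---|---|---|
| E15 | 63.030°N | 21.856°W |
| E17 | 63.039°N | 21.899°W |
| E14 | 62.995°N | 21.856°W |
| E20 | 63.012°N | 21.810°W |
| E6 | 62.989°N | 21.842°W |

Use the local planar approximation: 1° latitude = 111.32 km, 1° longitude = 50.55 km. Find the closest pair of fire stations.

Pairwise distances:
E15–E17: 2.393 km
E15–E14: 3.896 km
E15–E20: 3.070 km
E15–E6: 4.619 km
E17–E14: 5.359 km
E17–E20: 5.411 km
E17–E6: 6.268 km
E14–E20: 2.998 km
E14–E6: 0.973 km
E20–E6: 3.029 km
Closest pair: E14–E6 at 0.973 km.

E14 and E6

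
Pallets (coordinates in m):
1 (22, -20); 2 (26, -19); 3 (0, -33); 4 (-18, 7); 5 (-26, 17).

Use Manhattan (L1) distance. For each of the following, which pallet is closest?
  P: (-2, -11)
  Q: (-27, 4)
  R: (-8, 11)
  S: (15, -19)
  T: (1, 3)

P at (-2, -11):
  1: 33 m
  2: 36 m
  3: 24 m
  4: 34 m
  5: 52 m
  → nearest: 3 (24 m)
Q at (-27, 4):
  1: 73 m
  2: 76 m
  3: 64 m
  4: 12 m
  5: 14 m
  → nearest: 4 (12 m)
R at (-8, 11):
  1: 61 m
  2: 64 m
  3: 52 m
  4: 14 m
  5: 24 m
  → nearest: 4 (14 m)
S at (15, -19):
  1: 8 m
  2: 11 m
  3: 29 m
  4: 59 m
  5: 77 m
  → nearest: 1 (8 m)
T at (1, 3):
  1: 44 m
  2: 47 m
  3: 37 m
  4: 23 m
  5: 41 m
  → nearest: 4 (23 m)

P→3; Q→4; R→4; S→1; T→4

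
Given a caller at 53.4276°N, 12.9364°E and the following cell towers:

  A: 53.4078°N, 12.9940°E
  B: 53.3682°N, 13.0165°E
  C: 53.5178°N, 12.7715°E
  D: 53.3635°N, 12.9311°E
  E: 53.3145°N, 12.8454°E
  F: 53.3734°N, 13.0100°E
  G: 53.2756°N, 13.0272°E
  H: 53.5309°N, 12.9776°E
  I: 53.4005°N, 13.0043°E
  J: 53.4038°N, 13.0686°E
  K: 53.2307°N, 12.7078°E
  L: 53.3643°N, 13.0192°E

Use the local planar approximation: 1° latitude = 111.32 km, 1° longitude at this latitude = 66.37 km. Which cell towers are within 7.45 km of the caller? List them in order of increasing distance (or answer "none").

A, I, D

Distances from 53.4276°N, 12.9364°E:
A: √((-0.0198·111.32)² + (0.0576·66.37)²) = √(4.858216 + 14.614656) = 4.4128 km
B: √((-0.0594·111.32)² + (0.0801·66.37)²) = √(43.723940 + 28.262376) = 8.4845 km
C: √((0.0902·111.32)² + (-0.1649·66.37)²) = √(100.822966 + 119.780176) = 14.8527 km
D: √((-0.0641·111.32)² + (-0.0053·66.37)²) = √(50.916959 + 0.123736) = 7.1443 km
E: √((-0.1131·111.32)² + (-0.0910·66.37)²) = √(158.515453 + 36.477614) = 13.9640 km
F: √((-0.0542·111.32)² + (0.0736·66.37)²) = √(36.403653 + 23.861584) = 7.7631 km
G: √((-0.1520·111.32)² + (0.0908·66.37)²) = √(286.308058 + 36.317449) = 17.9618 km
H: √((0.1033·111.32)² + (0.0412·66.37)²) = √(132.235188 + 7.477184) = 11.8200 km
I: √((-0.0271·111.32)² + (0.0679·66.37)²) = √(9.100913 + 20.308750) = 5.4231 km
J: √((-0.0238·111.32)² + (0.1322·66.37)²) = √(7.019405 + 76.985076) = 9.1654 km
K: √((-0.1969·111.32)² + (-0.2286·66.37)²) = √(480.438528 + 230.195107) = 26.6577 km
L: √((-0.0633·111.32)² + (0.0828·66.37)²) = √(49.653951 + 30.199817) = 8.9361 km
Threshold 7.45 km: A (4.4128 km), I (5.4231 km), D (7.1443 km) are within range.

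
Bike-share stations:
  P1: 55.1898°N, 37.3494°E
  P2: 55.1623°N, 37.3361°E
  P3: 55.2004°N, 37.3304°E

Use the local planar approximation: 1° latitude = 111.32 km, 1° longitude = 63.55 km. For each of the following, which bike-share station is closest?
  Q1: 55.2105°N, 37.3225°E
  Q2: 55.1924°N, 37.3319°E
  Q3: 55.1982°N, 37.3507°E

Q1→P3; Q2→P3; Q3→P1

Q1 at 55.2105°N, 37.3225°E:
  P1: 2.8692 km
  P2: 5.4348 km
  P3: 1.2313 km
  → nearest: P3 (1.2313 km)
Q2 at 55.1924°N, 37.3319°E:
  P1: 1.1492 km
  P2: 3.3613 km
  P3: 0.8956 km
  → nearest: P3 (0.8956 km)
Q3 at 55.1982°N, 37.3507°E:
  P1: 0.9387 km
  P2: 4.1027 km
  P3: 1.3131 km
  → nearest: P1 (0.9387 km)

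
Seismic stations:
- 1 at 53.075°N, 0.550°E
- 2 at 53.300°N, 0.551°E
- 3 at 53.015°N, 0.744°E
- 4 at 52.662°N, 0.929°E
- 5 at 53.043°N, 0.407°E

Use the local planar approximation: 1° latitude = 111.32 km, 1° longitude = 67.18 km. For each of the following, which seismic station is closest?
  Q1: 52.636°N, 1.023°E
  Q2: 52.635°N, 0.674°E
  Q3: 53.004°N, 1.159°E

Q1 at 52.636°N, 1.023°E:
  1: 58.292 km
  2: 80.431 km
  3: 46.166 km
  4: 6.947 km
  5: 61.362 km
  → nearest: 4 (6.947 km)
Q2 at 52.635°N, 0.674°E:
  1: 49.684 km
  2: 74.488 km
  3: 42.562 km
  4: 17.393 km
  5: 48.832 km
  → nearest: 4 (17.393 km)
Q3 at 53.004°N, 1.159°E:
  1: 41.669 km
  2: 52.480 km
  3: 27.907 km
  4: 41.087 km
  5: 50.706 km
  → nearest: 3 (27.907 km)

Q1→4; Q2→4; Q3→3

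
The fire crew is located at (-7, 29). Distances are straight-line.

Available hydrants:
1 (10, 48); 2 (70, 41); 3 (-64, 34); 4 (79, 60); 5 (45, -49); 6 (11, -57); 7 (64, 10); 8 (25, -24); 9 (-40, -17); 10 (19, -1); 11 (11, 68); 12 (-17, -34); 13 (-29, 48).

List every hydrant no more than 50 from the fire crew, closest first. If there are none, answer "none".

1, 13, 10, 11

Distances from (-7, 29):
1: 25.5
2: 77.9
3: 57.2
4: 91.4
5: 93.7
6: 87.9
7: 73.5
8: 61.9
9: 56.6
10: 39.7
11: 43.0
12: 63.8
13: 29.1
Threshold 50: 1 (25.5), 13 (29.1), 10 (39.7), 11 (43.0) are within range.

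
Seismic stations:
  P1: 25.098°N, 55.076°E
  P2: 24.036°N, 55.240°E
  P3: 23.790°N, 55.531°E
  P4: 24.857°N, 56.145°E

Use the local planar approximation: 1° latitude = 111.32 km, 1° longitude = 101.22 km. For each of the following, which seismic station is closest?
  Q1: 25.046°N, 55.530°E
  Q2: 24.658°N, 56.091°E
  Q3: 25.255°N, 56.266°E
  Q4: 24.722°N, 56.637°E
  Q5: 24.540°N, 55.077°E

Q1 at 25.046°N, 55.530°E:
  P1: 46.317 km
  P2: 116.202 km
  P3: 139.818 km
  P4: 65.710 km
  → nearest: P1 (46.317 km)
Q2 at 24.658°N, 56.091°E:
  P1: 113.817 km
  P2: 110.517 km
  P3: 112.025 km
  P4: 22.817 km
  → nearest: P4 (22.817 km)
Q3 at 25.255°N, 56.266°E:
  P1: 121.713 km
  P2: 170.878 km
  P3: 179.252 km
  P4: 45.967 km
  → nearest: P4 (45.967 km)
Q4 at 24.722°N, 56.637°E:
  P1: 163.454 km
  P2: 160.707 km
  P3: 152.633 km
  P4: 52.018 km
  → nearest: P4 (52.018 km)
Q5 at 24.540°N, 55.077°E:
  P1: 62.117 km
  P2: 58.481 km
  P3: 95.301 km
  P4: 113.717 km
  → nearest: P2 (58.481 km)

Q1→P1; Q2→P4; Q3→P4; Q4→P4; Q5→P2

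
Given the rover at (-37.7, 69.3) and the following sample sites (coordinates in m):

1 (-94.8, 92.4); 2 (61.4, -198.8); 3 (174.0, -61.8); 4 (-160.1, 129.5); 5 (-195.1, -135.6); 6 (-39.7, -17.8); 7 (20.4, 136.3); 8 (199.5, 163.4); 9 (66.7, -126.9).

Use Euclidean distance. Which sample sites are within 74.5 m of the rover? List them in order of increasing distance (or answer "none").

1

Distances from (-37.7, 69.3):
1: 61.6 m
2: 285.8 m
3: 249.0 m
4: 136.4 m
5: 258.4 m
6: 87.1 m
7: 88.7 m
8: 255.2 m
9: 222.2 m
Threshold 74.5 m: 1 (61.6 m) is within range.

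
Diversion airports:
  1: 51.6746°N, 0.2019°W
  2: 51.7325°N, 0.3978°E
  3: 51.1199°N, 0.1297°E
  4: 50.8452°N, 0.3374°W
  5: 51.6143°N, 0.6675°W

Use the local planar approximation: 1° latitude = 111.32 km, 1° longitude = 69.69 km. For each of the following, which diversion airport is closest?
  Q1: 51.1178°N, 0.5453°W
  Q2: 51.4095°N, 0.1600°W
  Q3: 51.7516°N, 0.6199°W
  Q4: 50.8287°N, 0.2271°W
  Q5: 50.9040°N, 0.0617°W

Q1 at 51.1178°N, 0.5453°W:
  1: √((0.5568·111.32)² + (0.3434·69.69)²) = √(3841.889314 + 572.718894) = 66.4425 km
  2: √((0.6147·111.32)² + (0.9431·69.69)²) = √(4682.446474 + 4319.728172) = 94.8798 km
  3: √((0.0021·111.32)² + (0.6750·69.69)²) = √(0.054649 + 2212.832161) = 47.0413 km
  4: √((-0.2726·111.32)² + (0.2079·69.69)²) = √(920.869520 + 209.918110) = 33.6272 km
  5: √((0.4965·111.32)² + (-0.1222·69.69)²) = √(3054.814905 + 72.524266) = 55.9226 km
  → nearest: 4 (33.6272 km)
Q2 at 51.4095°N, 0.1600°W:
  1: √((0.2651·111.32)² + (-0.0419·69.69)²) = √(870.895108 + 8.526464) = 29.6550 km
  2: √((0.3230·111.32)² + (0.5578·69.69)²) = √(1292.859824 + 1511.116504) = 52.9526 km
  3: √((-0.2896·111.32)² + (0.2897·69.69)²) = √(1039.306182 + 407.603514) = 38.0383 km
  4: √((-0.5643·111.32)² + (-0.1774·69.69)²) = √(3946.085545 + 152.843917) = 64.0229 km
  5: √((0.2048·111.32)² + (-0.5075·69.69)²) = √(519.764124 + 1250.872435) = 42.0789 km
  → nearest: 1 (29.6550 km)
Q3 at 51.7516°N, 0.6199°W:
  1: √((-0.0770·111.32)² + (0.4180·69.69)²) = √(73.473012 + 848.581369) = 30.3653 km
  2: √((-0.0191·111.32)² + (1.0177·69.69)²) = √(4.520777 + 5030.144696) = 70.9554 km
  3: √((-0.6317·111.32)² + (0.7496·69.69)²) = √(4945.021101 + 2728.978316) = 87.6014 km
  4: √((-0.9064·111.32)² + (0.2825·69.69)²) = √(10180.900407 + 387.594703) = 102.8032 km
  5: √((-0.1373·111.32)² + (-0.0476·69.69)²) = √(233.607870 + 11.004108) = 15.6401 km
  → nearest: 5 (15.6401 km)
Q4 at 50.8287°N, 0.2271°W:
  1: √((0.8459·111.32)² + (0.0252·69.69)²) = √(8867.157963 + 3.084196) = 94.1820 km
  2: √((0.9038·111.32)² + (0.6249·69.69)²) = √(10122.576541 + 1896.539876) = 109.6317 km
  3: √((0.2912·111.32)² + (0.3568·69.69)²) = √(1050.821952 + 618.287719) = 40.8547 km
  4: √((0.0165·111.32)² + (-0.1103·69.69)²) = √(3.373761 + 59.087002) = 7.9032 km
  5: √((0.7856·111.32)² + (-0.4404·69.69)²) = √(7648.025810 + 941.966699) = 92.6822 km
  → nearest: 4 (7.9032 km)
Q5 at 50.9040°N, 0.0617°W:
  1: √((0.7706·111.32)² + (-0.1402·69.69)²) = √(7358.756030 + 95.463413) = 86.3378 km
  2: √((0.8285·111.32)² + (0.4595·69.69)²) = √(8506.118347 + 1025.444029) = 97.6297 km
  3: √((0.2159·111.32)² + (0.1914·69.69)²) = √(577.632579 + 177.920011) = 27.4873 km
  4: √((-0.0588·111.32)² + (-0.2757·69.69)²) = √(42.845089 + 369.159850) = 20.2979 km
  5: √((0.7103·111.32)² + (-0.6058·69.69)²) = √(6252.159152 + 1782.376580) = 89.6356 km
  → nearest: 4 (20.2979 km)

Q1→4; Q2→1; Q3→5; Q4→4; Q5→4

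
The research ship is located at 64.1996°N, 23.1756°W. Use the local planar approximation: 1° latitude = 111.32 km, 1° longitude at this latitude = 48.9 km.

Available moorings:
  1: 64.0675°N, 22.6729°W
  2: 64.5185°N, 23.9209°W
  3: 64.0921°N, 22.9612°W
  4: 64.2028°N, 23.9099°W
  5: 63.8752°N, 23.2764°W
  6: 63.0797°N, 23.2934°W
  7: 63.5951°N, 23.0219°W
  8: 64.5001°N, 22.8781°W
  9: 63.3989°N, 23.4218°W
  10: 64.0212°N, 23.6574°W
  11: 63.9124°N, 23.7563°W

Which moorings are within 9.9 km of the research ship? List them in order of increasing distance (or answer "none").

Distances from 64.1996°N, 23.1756°W:
1: 28.6448 km
2: 50.8773 km
3: 15.9099 km
4: 35.9090 km
5: 36.4471 km
6: 124.8003 km
7: 67.7114 km
8: 36.4781 km
9: 89.9433 km
10: 30.8135 km
11: 42.7609 km
Threshold 9.9 km: none within range.

none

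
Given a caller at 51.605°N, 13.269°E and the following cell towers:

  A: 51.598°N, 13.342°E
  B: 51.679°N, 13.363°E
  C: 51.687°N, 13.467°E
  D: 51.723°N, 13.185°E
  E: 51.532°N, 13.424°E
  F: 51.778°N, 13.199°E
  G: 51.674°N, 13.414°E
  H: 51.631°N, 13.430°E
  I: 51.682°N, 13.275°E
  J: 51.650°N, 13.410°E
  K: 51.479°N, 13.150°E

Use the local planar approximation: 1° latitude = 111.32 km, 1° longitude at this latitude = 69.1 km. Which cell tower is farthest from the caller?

Distances from 51.605°N, 13.269°E:
A: 5.104 km
B: 10.490 km
C: 16.447 km
D: 14.361 km
E: 13.444 km
F: 19.857 km
G: 12.625 km
H: 11.495 km
I: 8.582 km
J: 10.955 km
K: 16.259 km
Maximum: F at 19.857 km.

F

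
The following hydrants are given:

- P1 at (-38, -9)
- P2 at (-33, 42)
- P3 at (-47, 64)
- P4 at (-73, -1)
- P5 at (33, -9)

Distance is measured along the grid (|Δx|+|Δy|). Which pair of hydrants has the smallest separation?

P2 and P3

Pairwise distances:
P2–P3: 36
P1–P4: 43
P1–P2: 56
P1–P5: 71
P1–P3: 82
P2–P4: 83
P3–P4: 91
P4–P5: 114
P2–P5: 117
P3–P5: 153
Closest pair: P2–P3 at 36.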